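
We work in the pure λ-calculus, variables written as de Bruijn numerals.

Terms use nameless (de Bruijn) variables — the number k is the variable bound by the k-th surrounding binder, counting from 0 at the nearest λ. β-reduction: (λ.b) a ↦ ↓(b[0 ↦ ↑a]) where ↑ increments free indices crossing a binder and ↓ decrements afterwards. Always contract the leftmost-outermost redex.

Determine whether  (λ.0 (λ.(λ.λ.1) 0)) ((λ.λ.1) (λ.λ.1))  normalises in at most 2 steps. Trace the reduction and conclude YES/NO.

Answer: NO — after 2 steps the term is (λ.λ.λ.1) (λ.(λ.λ.1) 0), not yet normal

Reduction:
  start: (λ.0 (λ.(λ.λ.1) 0)) ((λ.λ.1) (λ.λ.1))
  step 1: (λ.λ.1) (λ.λ.1) (λ.(λ.λ.1) 0)
  step 2: (λ.λ.λ.1) (λ.(λ.λ.1) 0)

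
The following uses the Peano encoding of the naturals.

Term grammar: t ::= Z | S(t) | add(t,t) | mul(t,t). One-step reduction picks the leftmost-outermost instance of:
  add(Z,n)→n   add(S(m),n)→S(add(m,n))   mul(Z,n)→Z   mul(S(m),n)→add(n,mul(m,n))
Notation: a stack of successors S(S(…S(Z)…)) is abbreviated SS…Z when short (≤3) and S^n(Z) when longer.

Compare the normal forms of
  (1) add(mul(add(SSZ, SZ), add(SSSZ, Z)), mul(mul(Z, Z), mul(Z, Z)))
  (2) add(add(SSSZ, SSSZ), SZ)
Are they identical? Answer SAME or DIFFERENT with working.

Answer: DIFFERENT — A ⇓ S^9(Z), B ⇓ S^7(Z)

Working:
Term A:
  start: add(mul(add(SSZ, SZ), add(SSSZ, Z)), mul(mul(Z, Z), mul(Z, Z)))
  [1] add(mul(S(add(SZ, SZ)), add(SSSZ, Z)), mul(mul(Z, Z), mul(Z, Z)))
  [2] add(add(add(SSSZ, Z), mul(add(SZ, SZ), add(SSSZ, Z))), mul(mul(Z, Z), mul(Z, Z)))
  [3] add(add(S(add(SSZ, Z)), mul(add(SZ, SZ), add(SSSZ, Z))), mul(mul(Z, Z), mul(Z, Z)))
  [4] add(S(add(add(SSZ, Z), mul(add(SZ, SZ), add(SSSZ, Z)))), mul(mul(Z, Z), mul(Z, Z)))
  [5] S(add(add(add(SSZ, Z), mul(add(SZ, SZ), add(SSSZ, Z))), mul(mul(Z, Z), mul(Z, Z))))
  [6] S(add(add(S(add(SZ, Z)), mul(add(SZ, SZ), add(SSSZ, Z))), mul(mul(Z, Z), mul(Z, Z))))
  [7] S(add(S(add(add(SZ, Z), mul(add(SZ, SZ), add(SSSZ, Z)))), mul(mul(Z, Z), mul(Z, Z))))
  [8] S(S(add(add(add(SZ, Z), mul(add(SZ, SZ), add(SSSZ, Z))), mul(mul(Z, Z), mul(Z, Z)))))
  [9] S(S(add(add(S(add(Z, Z)), mul(add(SZ, SZ), add(SSSZ, Z))), mul(mul(Z, Z), mul(Z, Z)))))
  [10] S(S(add(S(add(add(Z, Z), mul(add(SZ, SZ), add(SSSZ, Z)))), mul(mul(Z, Z), mul(Z, Z)))))
  [11] S(S(S(add(add(add(Z, Z), mul(add(SZ, SZ), add(SSSZ, Z))), mul(mul(Z, Z), mul(Z, Z))))))
  [12] S(S(S(add(add(Z, mul(add(SZ, SZ), add(SSSZ, Z))), mul(mul(Z, Z), mul(Z, Z))))))
  [13] S(S(S(add(mul(add(SZ, SZ), add(SSSZ, Z)), mul(mul(Z, Z), mul(Z, Z))))))
  [14] S(S(S(add(mul(S(add(Z, SZ)), add(SSSZ, Z)), mul(mul(Z, Z), mul(Z, Z))))))
  [15] S(S(S(add(add(add(SSSZ, Z), mul(add(Z, SZ), add(SSSZ, Z))), mul(mul(Z, Z), mul(Z, Z))))))
  [16] S(S(S(add(add(S(add(SSZ, Z)), mul(add(Z, SZ), add(SSSZ, Z))), mul(mul(Z, Z), mul(Z, Z))))))
  [17] S(S(S(add(S(add(add(SSZ, Z), mul(add(Z, SZ), add(SSSZ, Z)))), mul(mul(Z, Z), mul(Z, Z))))))
  [18] S(S(S(S(add(add(add(SSZ, Z), mul(add(Z, SZ), add(SSSZ, Z))), mul(mul(Z, Z), mul(Z, Z)))))))
  [19] S(S(S(S(add(add(S(add(SZ, Z)), mul(add(Z, SZ), add(SSSZ, Z))), mul(mul(Z, Z), mul(Z, Z)))))))
  [20] S(S(S(S(add(S(add(add(SZ, Z), mul(add(Z, SZ), add(SSSZ, Z)))), mul(mul(Z, Z), mul(Z, Z)))))))
  [21] S(S(S(S(S(add(add(add(SZ, Z), mul(add(Z, SZ), add(SSSZ, Z))), mul(mul(Z, Z), mul(Z, Z))))))))
  [22] S(S(S(S(S(add(add(S(add(Z, Z)), mul(add(Z, SZ), add(SSSZ, Z))), mul(mul(Z, Z), mul(Z, Z))))))))
  [23] S(S(S(S(S(add(S(add(add(Z, Z), mul(add(Z, SZ), add(SSSZ, Z)))), mul(mul(Z, Z), mul(Z, Z))))))))
  [24] S(S(S(S(S(S(add(add(add(Z, Z), mul(add(Z, SZ), add(SSSZ, Z))), mul(mul(Z, Z), mul(Z, Z)))))))))
  [25] S(S(S(S(S(S(add(add(Z, mul(add(Z, SZ), add(SSSZ, Z))), mul(mul(Z, Z), mul(Z, Z)))))))))
  [26] S(S(S(S(S(S(add(mul(add(Z, SZ), add(SSSZ, Z)), mul(mul(Z, Z), mul(Z, Z)))))))))
  [27] S(S(S(S(S(S(add(mul(SZ, add(SSSZ, Z)), mul(mul(Z, Z), mul(Z, Z)))))))))
  [28] S(S(S(S(S(S(add(add(add(SSSZ, Z), mul(Z, add(SSSZ, Z))), mul(mul(Z, Z), mul(Z, Z)))))))))
  [29] S(S(S(S(S(S(add(add(S(add(SSZ, Z)), mul(Z, add(SSSZ, Z))), mul(mul(Z, Z), mul(Z, Z)))))))))
  [30] S(S(S(S(S(S(add(S(add(add(SSZ, Z), mul(Z, add(SSSZ, Z)))), mul(mul(Z, Z), mul(Z, Z)))))))))
  [31] S(S(S(S(S(S(S(add(add(add(SSZ, Z), mul(Z, add(SSSZ, Z))), mul(mul(Z, Z), mul(Z, Z))))))))))
  [32] S(S(S(S(S(S(S(add(add(S(add(SZ, Z)), mul(Z, add(SSSZ, Z))), mul(mul(Z, Z), mul(Z, Z))))))))))
  [33] S(S(S(S(S(S(S(add(S(add(add(SZ, Z), mul(Z, add(SSSZ, Z)))), mul(mul(Z, Z), mul(Z, Z))))))))))
  [34] S(S(S(S(S(S(S(S(add(add(add(SZ, Z), mul(Z, add(SSSZ, Z))), mul(mul(Z, Z), mul(Z, Z)))))))))))
  [35] S(S(S(S(S(S(S(S(add(add(S(add(Z, Z)), mul(Z, add(SSSZ, Z))), mul(mul(Z, Z), mul(Z, Z)))))))))))
  [36] S(S(S(S(S(S(S(S(add(S(add(add(Z, Z), mul(Z, add(SSSZ, Z)))), mul(mul(Z, Z), mul(Z, Z)))))))))))
  [37] S(S(S(S(S(S(S(S(S(add(add(add(Z, Z), mul(Z, add(SSSZ, Z))), mul(mul(Z, Z), mul(Z, Z))))))))))))
  [38] S(S(S(S(S(S(S(S(S(add(add(Z, mul(Z, add(SSSZ, Z))), mul(mul(Z, Z), mul(Z, Z))))))))))))
  [39] S(S(S(S(S(S(S(S(S(add(mul(Z, add(SSSZ, Z)), mul(mul(Z, Z), mul(Z, Z))))))))))))
  [40] S(S(S(S(S(S(S(S(S(add(Z, mul(mul(Z, Z), mul(Z, Z))))))))))))
  [41] S(S(S(S(S(S(S(S(S(mul(mul(Z, Z), mul(Z, Z)))))))))))
  [42] S(S(S(S(S(S(S(S(S(mul(Z, mul(Z, Z)))))))))))
  [43] S^9(Z)

Term B:
  start: add(add(SSSZ, SSSZ), SZ)
  [1] add(S(add(SSZ, SSSZ)), SZ)
  [2] S(add(add(SSZ, SSSZ), SZ))
  [3] S(add(S(add(SZ, SSSZ)), SZ))
  [4] S(S(add(add(SZ, SSSZ), SZ)))
  [5] S(S(add(S(add(Z, SSSZ)), SZ)))
  [6] S(S(S(add(add(Z, SSSZ), SZ))))
  [7] S(S(S(add(SSSZ, SZ))))
  [8] S(S(S(S(add(SSZ, SZ)))))
  [9] S(S(S(S(S(add(SZ, SZ))))))
  [10] S(S(S(S(S(S(add(Z, SZ)))))))
  [11] S^7(Z)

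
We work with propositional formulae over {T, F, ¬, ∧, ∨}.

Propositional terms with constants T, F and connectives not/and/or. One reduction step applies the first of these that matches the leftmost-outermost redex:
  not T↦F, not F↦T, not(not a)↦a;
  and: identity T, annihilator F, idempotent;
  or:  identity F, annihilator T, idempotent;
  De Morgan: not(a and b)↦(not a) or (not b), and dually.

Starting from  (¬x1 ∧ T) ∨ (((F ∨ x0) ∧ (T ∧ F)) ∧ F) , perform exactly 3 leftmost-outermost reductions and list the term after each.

Answer: after 3 steps: ¬x1

Working:
  start: (¬x1 ∧ T) ∨ (((F ∨ x0) ∧ (T ∧ F)) ∧ F)
  step 1: ¬x1 ∨ (((F ∨ x0) ∧ (T ∧ F)) ∧ F)
  step 2: ¬x1 ∨ F
  step 3: ¬x1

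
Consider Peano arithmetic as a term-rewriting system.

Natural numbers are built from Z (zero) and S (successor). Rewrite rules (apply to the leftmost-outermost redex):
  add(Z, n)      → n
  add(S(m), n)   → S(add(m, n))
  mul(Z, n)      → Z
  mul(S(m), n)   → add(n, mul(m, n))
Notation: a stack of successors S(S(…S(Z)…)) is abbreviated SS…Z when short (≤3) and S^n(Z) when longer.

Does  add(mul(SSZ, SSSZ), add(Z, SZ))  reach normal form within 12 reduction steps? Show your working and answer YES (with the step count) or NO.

Answer: NO — after 12 steps the term is S(S(S(S(add(S(add(SZ, mul(Z, SSSZ))), add(Z, SZ)))))), not yet normal

Derivation:
  start: add(mul(SSZ, SSSZ), add(Z, SZ))
  [1] add(add(SSSZ, mul(SZ, SSSZ)), add(Z, SZ))
  [2] add(S(add(SSZ, mul(SZ, SSSZ))), add(Z, SZ))
  [3] S(add(add(SSZ, mul(SZ, SSSZ)), add(Z, SZ)))
  [4] S(add(S(add(SZ, mul(SZ, SSSZ))), add(Z, SZ)))
  [5] S(S(add(add(SZ, mul(SZ, SSSZ)), add(Z, SZ))))
  [6] S(S(add(S(add(Z, mul(SZ, SSSZ))), add(Z, SZ))))
  [7] S(S(S(add(add(Z, mul(SZ, SSSZ)), add(Z, SZ)))))
  [8] S(S(S(add(mul(SZ, SSSZ), add(Z, SZ)))))
  [9] S(S(S(add(add(SSSZ, mul(Z, SSSZ)), add(Z, SZ)))))
  [10] S(S(S(add(S(add(SSZ, mul(Z, SSSZ))), add(Z, SZ)))))
  [11] S(S(S(S(add(add(SSZ, mul(Z, SSSZ)), add(Z, SZ))))))
  [12] S(S(S(S(add(S(add(SZ, mul(Z, SSSZ))), add(Z, SZ))))))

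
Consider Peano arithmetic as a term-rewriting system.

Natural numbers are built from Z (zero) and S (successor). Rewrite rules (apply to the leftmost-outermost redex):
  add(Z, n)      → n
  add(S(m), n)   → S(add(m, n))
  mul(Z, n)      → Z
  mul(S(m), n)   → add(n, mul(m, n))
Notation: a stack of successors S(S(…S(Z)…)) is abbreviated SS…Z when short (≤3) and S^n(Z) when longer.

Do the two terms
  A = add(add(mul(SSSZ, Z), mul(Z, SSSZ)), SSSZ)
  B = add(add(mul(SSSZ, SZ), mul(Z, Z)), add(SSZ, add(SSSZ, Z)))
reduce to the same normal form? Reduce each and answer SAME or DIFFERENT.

Answer: DIFFERENT — A ⇓ SSSZ, B ⇓ S^8(Z)

Working:
Term A:
  start: add(add(mul(SSSZ, Z), mul(Z, SSSZ)), SSSZ)
  step 1: add(add(add(Z, mul(SSZ, Z)), mul(Z, SSSZ)), SSSZ)
  step 2: add(add(mul(SSZ, Z), mul(Z, SSSZ)), SSSZ)
  step 3: add(add(add(Z, mul(SZ, Z)), mul(Z, SSSZ)), SSSZ)
  step 4: add(add(mul(SZ, Z), mul(Z, SSSZ)), SSSZ)
  step 5: add(add(add(Z, mul(Z, Z)), mul(Z, SSSZ)), SSSZ)
  step 6: add(add(mul(Z, Z), mul(Z, SSSZ)), SSSZ)
  step 7: add(add(Z, mul(Z, SSSZ)), SSSZ)
  step 8: add(mul(Z, SSSZ), SSSZ)
  step 9: add(Z, SSSZ)
  step 10: SSSZ

Term B:
  start: add(add(mul(SSSZ, SZ), mul(Z, Z)), add(SSZ, add(SSSZ, Z)))
  step 1: add(add(add(SZ, mul(SSZ, SZ)), mul(Z, Z)), add(SSZ, add(SSSZ, Z)))
  step 2: add(add(S(add(Z, mul(SSZ, SZ))), mul(Z, Z)), add(SSZ, add(SSSZ, Z)))
  step 3: add(S(add(add(Z, mul(SSZ, SZ)), mul(Z, Z))), add(SSZ, add(SSSZ, Z)))
  step 4: S(add(add(add(Z, mul(SSZ, SZ)), mul(Z, Z)), add(SSZ, add(SSSZ, Z))))
  step 5: S(add(add(mul(SSZ, SZ), mul(Z, Z)), add(SSZ, add(SSSZ, Z))))
  step 6: S(add(add(add(SZ, mul(SZ, SZ)), mul(Z, Z)), add(SSZ, add(SSSZ, Z))))
  step 7: S(add(add(S(add(Z, mul(SZ, SZ))), mul(Z, Z)), add(SSZ, add(SSSZ, Z))))
  step 8: S(add(S(add(add(Z, mul(SZ, SZ)), mul(Z, Z))), add(SSZ, add(SSSZ, Z))))
  step 9: S(S(add(add(add(Z, mul(SZ, SZ)), mul(Z, Z)), add(SSZ, add(SSSZ, Z)))))
  step 10: S(S(add(add(mul(SZ, SZ), mul(Z, Z)), add(SSZ, add(SSSZ, Z)))))
  step 11: S(S(add(add(add(SZ, mul(Z, SZ)), mul(Z, Z)), add(SSZ, add(SSSZ, Z)))))
  step 12: S(S(add(add(S(add(Z, mul(Z, SZ))), mul(Z, Z)), add(SSZ, add(SSSZ, Z)))))
  step 13: S(S(add(S(add(add(Z, mul(Z, SZ)), mul(Z, Z))), add(SSZ, add(SSSZ, Z)))))
  step 14: S(S(S(add(add(add(Z, mul(Z, SZ)), mul(Z, Z)), add(SSZ, add(SSSZ, Z))))))
  step 15: S(S(S(add(add(mul(Z, SZ), mul(Z, Z)), add(SSZ, add(SSSZ, Z))))))
  step 16: S(S(S(add(add(Z, mul(Z, Z)), add(SSZ, add(SSSZ, Z))))))
  step 17: S(S(S(add(mul(Z, Z), add(SSZ, add(SSSZ, Z))))))
  step 18: S(S(S(add(Z, add(SSZ, add(SSSZ, Z))))))
  step 19: S(S(S(add(SSZ, add(SSSZ, Z)))))
  step 20: S(S(S(S(add(SZ, add(SSSZ, Z))))))
  step 21: S(S(S(S(S(add(Z, add(SSSZ, Z)))))))
  step 22: S(S(S(S(S(add(SSSZ, Z))))))
  step 23: S(S(S(S(S(S(add(SSZ, Z)))))))
  step 24: S(S(S(S(S(S(S(add(SZ, Z))))))))
  step 25: S(S(S(S(S(S(S(S(add(Z, Z)))))))))
  step 26: S^8(Z)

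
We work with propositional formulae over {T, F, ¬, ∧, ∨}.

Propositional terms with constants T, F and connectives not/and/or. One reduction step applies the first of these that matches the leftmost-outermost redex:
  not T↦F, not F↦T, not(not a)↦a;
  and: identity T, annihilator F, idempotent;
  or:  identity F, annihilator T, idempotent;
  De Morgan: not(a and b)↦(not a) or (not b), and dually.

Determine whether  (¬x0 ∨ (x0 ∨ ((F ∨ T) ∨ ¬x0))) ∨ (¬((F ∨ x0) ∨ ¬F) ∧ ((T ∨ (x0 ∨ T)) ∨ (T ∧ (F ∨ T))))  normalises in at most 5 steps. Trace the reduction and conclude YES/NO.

  start: (¬x0 ∨ (x0 ∨ ((F ∨ T) ∨ ¬x0))) ∨ (¬((F ∨ x0) ∨ ¬F) ∧ ((T ∨ (x0 ∨ T)) ∨ (T ∧ (F ∨ T))))
  step 1: (¬x0 ∨ (x0 ∨ (T ∨ ¬x0))) ∨ (¬((F ∨ x0) ∨ ¬F) ∧ ((T ∨ (x0 ∨ T)) ∨ (T ∧ (F ∨ T))))
  step 2: (¬x0 ∨ (x0 ∨ T)) ∨ (¬((F ∨ x0) ∨ ¬F) ∧ ((T ∨ (x0 ∨ T)) ∨ (T ∧ (F ∨ T))))
  step 3: (¬x0 ∨ T) ∨ (¬((F ∨ x0) ∨ ¬F) ∧ ((T ∨ (x0 ∨ T)) ∨ (T ∧ (F ∨ T))))
  step 4: T ∨ (¬((F ∨ x0) ∨ ¬F) ∧ ((T ∨ (x0 ∨ T)) ∨ (T ∧ (F ∨ T))))
  step 5: T

Answer: YES — reaches normal form T in 5 ≤ 5 steps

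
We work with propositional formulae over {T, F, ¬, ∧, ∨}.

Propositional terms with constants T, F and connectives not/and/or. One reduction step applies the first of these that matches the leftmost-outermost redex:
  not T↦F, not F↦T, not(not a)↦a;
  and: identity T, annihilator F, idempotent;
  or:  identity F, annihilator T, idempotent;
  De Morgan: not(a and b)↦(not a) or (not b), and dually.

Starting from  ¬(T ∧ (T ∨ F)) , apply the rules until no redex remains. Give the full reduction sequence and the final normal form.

  start: ¬(T ∧ (T ∨ F))
  →1  ¬T ∨ ¬(T ∨ F)
  →2  F ∨ ¬(T ∨ F)
  →3  ¬(T ∨ F)
  →4  ¬T ∧ ¬F
  →5  F ∧ ¬F
  →6  F

Answer: normal form = F  (in 6 steps)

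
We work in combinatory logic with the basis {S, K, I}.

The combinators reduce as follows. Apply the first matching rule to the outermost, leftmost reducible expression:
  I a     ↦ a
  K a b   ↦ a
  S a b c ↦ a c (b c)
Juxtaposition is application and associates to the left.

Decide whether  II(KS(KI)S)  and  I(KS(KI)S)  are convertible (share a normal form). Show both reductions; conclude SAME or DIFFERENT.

Answer: SAME — A ⇓ SS, B ⇓ SS

Working:
Term A:
  start: II(KS(KI)S)
  step 1: I(KS(KI)S)
  step 2: KS(KI)S
  step 3: SS

Term B:
  start: I(KS(KI)S)
  step 1: KS(KI)S
  step 2: SS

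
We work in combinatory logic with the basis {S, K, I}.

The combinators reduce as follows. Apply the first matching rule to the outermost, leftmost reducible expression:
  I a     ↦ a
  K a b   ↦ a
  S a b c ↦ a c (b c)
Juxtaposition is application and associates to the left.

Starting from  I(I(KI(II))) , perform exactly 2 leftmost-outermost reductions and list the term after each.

  start: I(I(KI(II)))
  →1  I(KI(II))
  →2  KI(II)

Answer: after 2 steps: KI(II)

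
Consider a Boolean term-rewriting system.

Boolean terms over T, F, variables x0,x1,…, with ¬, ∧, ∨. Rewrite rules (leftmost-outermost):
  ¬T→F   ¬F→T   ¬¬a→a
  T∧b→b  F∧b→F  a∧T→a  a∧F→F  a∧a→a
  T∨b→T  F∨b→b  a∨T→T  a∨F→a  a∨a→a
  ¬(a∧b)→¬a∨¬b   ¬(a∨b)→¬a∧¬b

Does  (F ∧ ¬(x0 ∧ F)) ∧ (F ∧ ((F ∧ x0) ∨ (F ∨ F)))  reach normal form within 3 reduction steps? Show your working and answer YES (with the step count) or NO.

  start: (F ∧ ¬(x0 ∧ F)) ∧ (F ∧ ((F ∧ x0) ∨ (F ∨ F)))
  [1] F ∧ (F ∧ ((F ∧ x0) ∨ (F ∨ F)))
  [2] F

Answer: YES — reaches normal form F in 2 ≤ 3 steps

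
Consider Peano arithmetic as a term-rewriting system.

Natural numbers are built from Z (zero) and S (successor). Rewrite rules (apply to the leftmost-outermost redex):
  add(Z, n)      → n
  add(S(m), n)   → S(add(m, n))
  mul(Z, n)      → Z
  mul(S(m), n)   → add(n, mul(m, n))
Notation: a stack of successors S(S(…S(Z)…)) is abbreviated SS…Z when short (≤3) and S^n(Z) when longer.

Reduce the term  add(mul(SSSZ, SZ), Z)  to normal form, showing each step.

  start: add(mul(SSSZ, SZ), Z)
  [1] add(add(SZ, mul(SSZ, SZ)), Z)
  [2] add(S(add(Z, mul(SSZ, SZ))), Z)
  [3] S(add(add(Z, mul(SSZ, SZ)), Z))
  [4] S(add(mul(SSZ, SZ), Z))
  [5] S(add(add(SZ, mul(SZ, SZ)), Z))
  [6] S(add(S(add(Z, mul(SZ, SZ))), Z))
  [7] S(S(add(add(Z, mul(SZ, SZ)), Z)))
  [8] S(S(add(mul(SZ, SZ), Z)))
  [9] S(S(add(add(SZ, mul(Z, SZ)), Z)))
  [10] S(S(add(S(add(Z, mul(Z, SZ))), Z)))
  [11] S(S(S(add(add(Z, mul(Z, SZ)), Z))))
  [12] S(S(S(add(mul(Z, SZ), Z))))
  [13] S(S(S(add(Z, Z))))
  [14] SSSZ

Answer: normal form = SSSZ  (in 14 steps)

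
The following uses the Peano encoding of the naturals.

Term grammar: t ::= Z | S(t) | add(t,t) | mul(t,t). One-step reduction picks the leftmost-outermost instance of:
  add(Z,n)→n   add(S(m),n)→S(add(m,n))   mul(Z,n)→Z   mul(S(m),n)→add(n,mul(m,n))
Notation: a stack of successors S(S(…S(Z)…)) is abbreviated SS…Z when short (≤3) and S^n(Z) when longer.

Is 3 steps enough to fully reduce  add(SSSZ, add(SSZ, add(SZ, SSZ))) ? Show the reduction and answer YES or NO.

  start: add(SSSZ, add(SSZ, add(SZ, SSZ)))
  →1  S(add(SSZ, add(SSZ, add(SZ, SSZ))))
  →2  S(S(add(SZ, add(SSZ, add(SZ, SSZ)))))
  →3  S(S(S(add(Z, add(SSZ, add(SZ, SSZ))))))

Answer: NO — after 3 steps the term is S(S(S(add(Z, add(SSZ, add(SZ, SSZ)))))), not yet normal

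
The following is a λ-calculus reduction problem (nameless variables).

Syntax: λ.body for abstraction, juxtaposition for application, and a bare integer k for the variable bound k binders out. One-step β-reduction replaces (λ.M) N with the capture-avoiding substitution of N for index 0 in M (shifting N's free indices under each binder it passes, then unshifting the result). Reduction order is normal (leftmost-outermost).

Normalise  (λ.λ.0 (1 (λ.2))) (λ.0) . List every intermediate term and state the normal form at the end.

Answer: normal form = λ.0 (λ.λ.0)  (in 2 steps)

Working:
  start: (λ.λ.0 (1 (λ.2))) (λ.0)
  →1  λ.0 ((λ.0) (λ.λ.0))
  →2  λ.0 (λ.λ.0)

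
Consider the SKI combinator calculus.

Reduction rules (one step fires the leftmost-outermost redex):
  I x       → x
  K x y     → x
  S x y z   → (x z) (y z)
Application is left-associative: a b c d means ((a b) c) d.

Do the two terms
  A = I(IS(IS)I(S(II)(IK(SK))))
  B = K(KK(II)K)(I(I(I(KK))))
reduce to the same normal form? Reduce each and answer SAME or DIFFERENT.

Answer: DIFFERENT — A ⇓ S(SI(K(SK)))(SI(K(SK))), B ⇓ KK

Derivation:
Term A:
  start: I(IS(IS)I(S(II)(IK(SK))))
  step 1: IS(IS)I(S(II)(IK(SK)))
  step 2: S(IS)I(S(II)(IK(SK)))
  step 3: IS(S(II)(IK(SK)))(I(S(II)(IK(SK))))
  step 4: S(S(II)(IK(SK)))(I(S(II)(IK(SK))))
  step 5: S(SI(IK(SK)))(I(S(II)(IK(SK))))
  step 6: S(SI(K(SK)))(I(S(II)(IK(SK))))
  step 7: S(SI(K(SK)))(S(II)(IK(SK)))
  step 8: S(SI(K(SK)))(SI(IK(SK)))
  step 9: S(SI(K(SK)))(SI(K(SK)))

Term B:
  start: K(KK(II)K)(I(I(I(KK))))
  step 1: KK(II)K
  step 2: KK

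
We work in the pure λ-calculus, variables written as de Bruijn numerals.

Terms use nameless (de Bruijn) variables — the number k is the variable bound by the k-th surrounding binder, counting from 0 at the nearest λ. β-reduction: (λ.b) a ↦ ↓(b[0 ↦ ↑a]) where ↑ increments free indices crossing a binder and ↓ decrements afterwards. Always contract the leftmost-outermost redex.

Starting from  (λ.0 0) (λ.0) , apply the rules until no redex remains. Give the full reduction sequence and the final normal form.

Answer: normal form = λ.0  (in 2 steps)

Working:
  start: (λ.0 0) (λ.0)
  [1] (λ.0) (λ.0)
  [2] λ.0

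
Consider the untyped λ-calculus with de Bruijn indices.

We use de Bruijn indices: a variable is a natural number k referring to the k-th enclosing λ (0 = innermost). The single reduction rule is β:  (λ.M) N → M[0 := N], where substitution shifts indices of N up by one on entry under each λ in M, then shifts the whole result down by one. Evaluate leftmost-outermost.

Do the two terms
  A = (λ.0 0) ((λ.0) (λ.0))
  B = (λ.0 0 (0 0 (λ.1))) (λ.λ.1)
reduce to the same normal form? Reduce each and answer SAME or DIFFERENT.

Answer: DIFFERENT — A ⇓ λ.0, B ⇓ λ.λ.1

Reduction:
Term A:
  start: (λ.0 0) ((λ.0) (λ.0))
  →1  (λ.0) (λ.0) ((λ.0) (λ.0))
  →2  (λ.0) ((λ.0) (λ.0))
  →3  (λ.0) (λ.0)
  →4  λ.0

Term B:
  start: (λ.0 0 (0 0 (λ.1))) (λ.λ.1)
  →1  (λ.λ.1) (λ.λ.1) ((λ.λ.1) (λ.λ.1) (λ.λ.λ.1))
  →2  (λ.λ.λ.1) ((λ.λ.1) (λ.λ.1) (λ.λ.λ.1))
  →3  λ.λ.1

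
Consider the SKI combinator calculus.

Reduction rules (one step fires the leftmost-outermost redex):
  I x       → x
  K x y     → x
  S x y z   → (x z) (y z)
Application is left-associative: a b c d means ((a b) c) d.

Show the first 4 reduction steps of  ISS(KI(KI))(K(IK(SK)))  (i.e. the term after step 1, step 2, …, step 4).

  start: ISS(KI(KI))(K(IK(SK)))
  →1  SS(KI(KI))(K(IK(SK)))
  →2  S(K(IK(SK)))(KI(KI)(K(IK(SK))))
  →3  S(K(K(SK)))(KI(KI)(K(IK(SK))))
  →4  S(K(K(SK)))(I(K(IK(SK))))

Answer: after 4 steps: S(K(K(SK)))(I(K(IK(SK))))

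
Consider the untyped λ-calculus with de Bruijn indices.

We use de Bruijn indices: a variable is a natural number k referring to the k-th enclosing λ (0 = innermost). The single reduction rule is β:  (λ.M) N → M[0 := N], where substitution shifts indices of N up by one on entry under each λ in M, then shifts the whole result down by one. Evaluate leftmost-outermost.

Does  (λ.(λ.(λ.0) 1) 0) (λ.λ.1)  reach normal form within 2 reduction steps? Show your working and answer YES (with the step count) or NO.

Answer: NO — after 2 steps the term is (λ.0) (λ.λ.1), not yet normal

Working:
  start: (λ.(λ.(λ.0) 1) 0) (λ.λ.1)
  [1] (λ.(λ.0) (λ.λ.1)) (λ.λ.1)
  [2] (λ.0) (λ.λ.1)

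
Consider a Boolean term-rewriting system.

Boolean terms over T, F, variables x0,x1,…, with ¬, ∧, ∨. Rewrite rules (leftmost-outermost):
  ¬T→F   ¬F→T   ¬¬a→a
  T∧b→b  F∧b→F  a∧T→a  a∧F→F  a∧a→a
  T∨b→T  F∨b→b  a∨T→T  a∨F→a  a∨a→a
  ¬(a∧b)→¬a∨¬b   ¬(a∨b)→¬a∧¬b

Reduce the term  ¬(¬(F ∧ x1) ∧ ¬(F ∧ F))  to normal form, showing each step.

Answer: normal form = F  (in 6 steps)

Working:
  start: ¬(¬(F ∧ x1) ∧ ¬(F ∧ F))
  [1] ¬¬(F ∧ x1) ∨ ¬¬(F ∧ F)
  [2] (F ∧ x1) ∨ ¬¬(F ∧ F)
  [3] F ∨ ¬¬(F ∧ F)
  [4] ¬¬(F ∧ F)
  [5] F ∧ F
  [6] F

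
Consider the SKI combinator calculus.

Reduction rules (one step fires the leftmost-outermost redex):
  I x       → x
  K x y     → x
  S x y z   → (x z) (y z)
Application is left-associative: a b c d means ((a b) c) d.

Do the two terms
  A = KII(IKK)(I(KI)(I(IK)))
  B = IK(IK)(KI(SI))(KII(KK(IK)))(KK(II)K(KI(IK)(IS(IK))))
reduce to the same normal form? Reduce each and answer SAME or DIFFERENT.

Term A:
  start: KII(IKK)(I(KI)(I(IK)))
  [1] I(IKK)(I(KI)(I(IK)))
  [2] IKK(I(KI)(I(IK)))
  [3] KK(I(KI)(I(IK)))
  [4] K

Term B:
  start: IK(IK)(KI(SI))(KII(KK(IK)))(KK(II)K(KI(IK)(IS(IK))))
  [1] K(IK)(KI(SI))(KII(KK(IK)))(KK(II)K(KI(IK)(IS(IK))))
  [2] IK(KII(KK(IK)))(KK(II)K(KI(IK)(IS(IK))))
  [3] K(KII(KK(IK)))(KK(II)K(KI(IK)(IS(IK))))
  [4] KII(KK(IK))
  [5] I(KK(IK))
  [6] KK(IK)
  [7] K

Answer: SAME — A ⇓ K, B ⇓ K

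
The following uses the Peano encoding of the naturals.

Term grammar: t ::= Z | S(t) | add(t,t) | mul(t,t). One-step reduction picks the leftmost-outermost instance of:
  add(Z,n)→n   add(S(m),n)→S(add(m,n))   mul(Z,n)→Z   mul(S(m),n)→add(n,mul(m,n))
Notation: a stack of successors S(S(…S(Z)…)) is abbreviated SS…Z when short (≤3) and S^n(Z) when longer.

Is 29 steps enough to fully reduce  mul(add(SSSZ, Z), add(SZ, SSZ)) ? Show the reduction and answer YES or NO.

  start: mul(add(SSSZ, Z), add(SZ, SSZ))
  →1  mul(S(add(SSZ, Z)), add(SZ, SSZ))
  →2  add(add(SZ, SSZ), mul(add(SSZ, Z), add(SZ, SSZ)))
  →3  add(S(add(Z, SSZ)), mul(add(SSZ, Z), add(SZ, SSZ)))
  →4  S(add(add(Z, SSZ), mul(add(SSZ, Z), add(SZ, SSZ))))
  →5  S(add(SSZ, mul(add(SSZ, Z), add(SZ, SSZ))))
  →6  S(S(add(SZ, mul(add(SSZ, Z), add(SZ, SSZ)))))
  →7  S(S(S(add(Z, mul(add(SSZ, Z), add(SZ, SSZ))))))
  →8  S(S(S(mul(add(SSZ, Z), add(SZ, SSZ)))))
  →9  S(S(S(mul(S(add(SZ, Z)), add(SZ, SSZ)))))
  →10  S(S(S(add(add(SZ, SSZ), mul(add(SZ, Z), add(SZ, SSZ))))))
  →11  S(S(S(add(S(add(Z, SSZ)), mul(add(SZ, Z), add(SZ, SSZ))))))
  →12  S(S(S(S(add(add(Z, SSZ), mul(add(SZ, Z), add(SZ, SSZ)))))))
  →13  S(S(S(S(add(SSZ, mul(add(SZ, Z), add(SZ, SSZ)))))))
  →14  S(S(S(S(S(add(SZ, mul(add(SZ, Z), add(SZ, SSZ))))))))
  →15  S(S(S(S(S(S(add(Z, mul(add(SZ, Z), add(SZ, SSZ)))))))))
  →16  S(S(S(S(S(S(mul(add(SZ, Z), add(SZ, SSZ))))))))
  →17  S(S(S(S(S(S(mul(S(add(Z, Z)), add(SZ, SSZ))))))))
  →18  S(S(S(S(S(S(add(add(SZ, SSZ), mul(add(Z, Z), add(SZ, SSZ)))))))))
  →19  S(S(S(S(S(S(add(S(add(Z, SSZ)), mul(add(Z, Z), add(SZ, SSZ)))))))))
  →20  S(S(S(S(S(S(S(add(add(Z, SSZ), mul(add(Z, Z), add(SZ, SSZ))))))))))
  →21  S(S(S(S(S(S(S(add(SSZ, mul(add(Z, Z), add(SZ, SSZ))))))))))
  →22  S(S(S(S(S(S(S(S(add(SZ, mul(add(Z, Z), add(SZ, SSZ)))))))))))
  →23  S(S(S(S(S(S(S(S(S(add(Z, mul(add(Z, Z), add(SZ, SSZ))))))))))))
  →24  S(S(S(S(S(S(S(S(S(mul(add(Z, Z), add(SZ, SSZ)))))))))))
  →25  S(S(S(S(S(S(S(S(S(mul(Z, add(SZ, SSZ)))))))))))
  →26  S^9(Z)

Answer: YES — reaches normal form S^9(Z) in 26 ≤ 29 steps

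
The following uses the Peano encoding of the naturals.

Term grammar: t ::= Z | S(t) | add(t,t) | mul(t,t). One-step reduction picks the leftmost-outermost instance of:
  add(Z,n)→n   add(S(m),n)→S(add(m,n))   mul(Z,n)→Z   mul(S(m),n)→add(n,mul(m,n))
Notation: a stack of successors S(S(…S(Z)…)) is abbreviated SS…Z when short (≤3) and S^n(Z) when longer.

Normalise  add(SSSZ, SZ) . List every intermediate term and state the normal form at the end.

  start: add(SSSZ, SZ)
  step 1: S(add(SSZ, SZ))
  step 2: S(S(add(SZ, SZ)))
  step 3: S(S(S(add(Z, SZ))))
  step 4: S^4(Z)

Answer: normal form = S^4(Z)  (in 4 steps)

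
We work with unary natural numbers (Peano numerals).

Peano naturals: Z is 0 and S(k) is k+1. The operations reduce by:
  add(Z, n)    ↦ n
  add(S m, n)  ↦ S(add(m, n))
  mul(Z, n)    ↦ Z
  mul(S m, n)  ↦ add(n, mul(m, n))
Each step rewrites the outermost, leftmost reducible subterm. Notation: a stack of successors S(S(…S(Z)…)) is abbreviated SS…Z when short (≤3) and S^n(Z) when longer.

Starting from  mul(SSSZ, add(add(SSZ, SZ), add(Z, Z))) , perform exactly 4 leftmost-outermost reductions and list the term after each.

  start: mul(SSSZ, add(add(SSZ, SZ), add(Z, Z)))
  [1] add(add(add(SSZ, SZ), add(Z, Z)), mul(SSZ, add(add(SSZ, SZ), add(Z, Z))))
  [2] add(add(S(add(SZ, SZ)), add(Z, Z)), mul(SSZ, add(add(SSZ, SZ), add(Z, Z))))
  [3] add(S(add(add(SZ, SZ), add(Z, Z))), mul(SSZ, add(add(SSZ, SZ), add(Z, Z))))
  [4] S(add(add(add(SZ, SZ), add(Z, Z)), mul(SSZ, add(add(SSZ, SZ), add(Z, Z)))))

Answer: after 4 steps: S(add(add(add(SZ, SZ), add(Z, Z)), mul(SSZ, add(add(SSZ, SZ), add(Z, Z)))))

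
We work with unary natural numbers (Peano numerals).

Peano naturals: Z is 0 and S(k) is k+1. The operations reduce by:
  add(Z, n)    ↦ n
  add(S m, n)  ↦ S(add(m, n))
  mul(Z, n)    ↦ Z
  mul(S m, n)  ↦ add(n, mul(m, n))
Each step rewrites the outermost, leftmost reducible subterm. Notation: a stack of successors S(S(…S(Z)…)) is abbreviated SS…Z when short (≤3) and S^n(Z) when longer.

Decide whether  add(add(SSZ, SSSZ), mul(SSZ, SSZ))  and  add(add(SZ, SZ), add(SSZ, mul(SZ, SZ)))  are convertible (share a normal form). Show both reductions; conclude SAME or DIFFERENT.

Term A:
  start: add(add(SSZ, SSSZ), mul(SSZ, SSZ))
  [1] add(S(add(SZ, SSSZ)), mul(SSZ, SSZ))
  [2] S(add(add(SZ, SSSZ), mul(SSZ, SSZ)))
  [3] S(add(S(add(Z, SSSZ)), mul(SSZ, SSZ)))
  [4] S(S(add(add(Z, SSSZ), mul(SSZ, SSZ))))
  [5] S(S(add(SSSZ, mul(SSZ, SSZ))))
  [6] S(S(S(add(SSZ, mul(SSZ, SSZ)))))
  [7] S(S(S(S(add(SZ, mul(SSZ, SSZ))))))
  [8] S(S(S(S(S(add(Z, mul(SSZ, SSZ)))))))
  [9] S(S(S(S(S(mul(SSZ, SSZ))))))
  [10] S(S(S(S(S(add(SSZ, mul(SZ, SSZ)))))))
  [11] S(S(S(S(S(S(add(SZ, mul(SZ, SSZ))))))))
  [12] S(S(S(S(S(S(S(add(Z, mul(SZ, SSZ)))))))))
  [13] S(S(S(S(S(S(S(mul(SZ, SSZ))))))))
  [14] S(S(S(S(S(S(S(add(SSZ, mul(Z, SSZ)))))))))
  [15] S(S(S(S(S(S(S(S(add(SZ, mul(Z, SSZ))))))))))
  [16] S(S(S(S(S(S(S(S(S(add(Z, mul(Z, SSZ)))))))))))
  [17] S(S(S(S(S(S(S(S(S(mul(Z, SSZ))))))))))
  [18] S^9(Z)

Term B:
  start: add(add(SZ, SZ), add(SSZ, mul(SZ, SZ)))
  [1] add(S(add(Z, SZ)), add(SSZ, mul(SZ, SZ)))
  [2] S(add(add(Z, SZ), add(SSZ, mul(SZ, SZ))))
  [3] S(add(SZ, add(SSZ, mul(SZ, SZ))))
  [4] S(S(add(Z, add(SSZ, mul(SZ, SZ)))))
  [5] S(S(add(SSZ, mul(SZ, SZ))))
  [6] S(S(S(add(SZ, mul(SZ, SZ)))))
  [7] S(S(S(S(add(Z, mul(SZ, SZ))))))
  [8] S(S(S(S(mul(SZ, SZ)))))
  [9] S(S(S(S(add(SZ, mul(Z, SZ))))))
  [10] S(S(S(S(S(add(Z, mul(Z, SZ)))))))
  [11] S(S(S(S(S(mul(Z, SZ))))))
  [12] S^5(Z)

Answer: DIFFERENT — A ⇓ S^9(Z), B ⇓ S^5(Z)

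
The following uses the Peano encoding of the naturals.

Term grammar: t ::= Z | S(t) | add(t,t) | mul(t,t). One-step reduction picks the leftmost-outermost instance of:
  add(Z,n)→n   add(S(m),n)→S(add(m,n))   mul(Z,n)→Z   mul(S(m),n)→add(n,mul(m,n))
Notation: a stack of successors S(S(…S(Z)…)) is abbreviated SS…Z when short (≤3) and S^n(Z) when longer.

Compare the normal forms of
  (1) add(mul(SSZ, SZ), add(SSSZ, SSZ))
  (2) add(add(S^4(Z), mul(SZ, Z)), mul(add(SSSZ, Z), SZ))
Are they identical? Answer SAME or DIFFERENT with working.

Term A:
  start: add(mul(SSZ, SZ), add(SSSZ, SSZ))
  →1  add(add(SZ, mul(SZ, SZ)), add(SSSZ, SSZ))
  →2  add(S(add(Z, mul(SZ, SZ))), add(SSSZ, SSZ))
  →3  S(add(add(Z, mul(SZ, SZ)), add(SSSZ, SSZ)))
  →4  S(add(mul(SZ, SZ), add(SSSZ, SSZ)))
  →5  S(add(add(SZ, mul(Z, SZ)), add(SSSZ, SSZ)))
  →6  S(add(S(add(Z, mul(Z, SZ))), add(SSSZ, SSZ)))
  →7  S(S(add(add(Z, mul(Z, SZ)), add(SSSZ, SSZ))))
  →8  S(S(add(mul(Z, SZ), add(SSSZ, SSZ))))
  →9  S(S(add(Z, add(SSSZ, SSZ))))
  →10  S(S(add(SSSZ, SSZ)))
  →11  S(S(S(add(SSZ, SSZ))))
  →12  S(S(S(S(add(SZ, SSZ)))))
  →13  S(S(S(S(S(add(Z, SSZ))))))
  →14  S^7(Z)

Term B:
  start: add(add(S^4(Z), mul(SZ, Z)), mul(add(SSSZ, Z), SZ))
  →1  add(S(add(SSSZ, mul(SZ, Z))), mul(add(SSSZ, Z), SZ))
  →2  S(add(add(SSSZ, mul(SZ, Z)), mul(add(SSSZ, Z), SZ)))
  →3  S(add(S(add(SSZ, mul(SZ, Z))), mul(add(SSSZ, Z), SZ)))
  →4  S(S(add(add(SSZ, mul(SZ, Z)), mul(add(SSSZ, Z), SZ))))
  →5  S(S(add(S(add(SZ, mul(SZ, Z))), mul(add(SSSZ, Z), SZ))))
  →6  S(S(S(add(add(SZ, mul(SZ, Z)), mul(add(SSSZ, Z), SZ)))))
  →7  S(S(S(add(S(add(Z, mul(SZ, Z))), mul(add(SSSZ, Z), SZ)))))
  →8  S(S(S(S(add(add(Z, mul(SZ, Z)), mul(add(SSSZ, Z), SZ))))))
  →9  S(S(S(S(add(mul(SZ, Z), mul(add(SSSZ, Z), SZ))))))
  →10  S(S(S(S(add(add(Z, mul(Z, Z)), mul(add(SSSZ, Z), SZ))))))
  →11  S(S(S(S(add(mul(Z, Z), mul(add(SSSZ, Z), SZ))))))
  →12  S(S(S(S(add(Z, mul(add(SSSZ, Z), SZ))))))
  →13  S(S(S(S(mul(add(SSSZ, Z), SZ)))))
  →14  S(S(S(S(mul(S(add(SSZ, Z)), SZ)))))
  →15  S(S(S(S(add(SZ, mul(add(SSZ, Z), SZ))))))
  →16  S(S(S(S(S(add(Z, mul(add(SSZ, Z), SZ)))))))
  →17  S(S(S(S(S(mul(add(SSZ, Z), SZ))))))
  →18  S(S(S(S(S(mul(S(add(SZ, Z)), SZ))))))
  →19  S(S(S(S(S(add(SZ, mul(add(SZ, Z), SZ)))))))
  →20  S(S(S(S(S(S(add(Z, mul(add(SZ, Z), SZ))))))))
  →21  S(S(S(S(S(S(mul(add(SZ, Z), SZ)))))))
  →22  S(S(S(S(S(S(mul(S(add(Z, Z)), SZ)))))))
  →23  S(S(S(S(S(S(add(SZ, mul(add(Z, Z), SZ))))))))
  →24  S(S(S(S(S(S(S(add(Z, mul(add(Z, Z), SZ)))))))))
  →25  S(S(S(S(S(S(S(mul(add(Z, Z), SZ))))))))
  →26  S(S(S(S(S(S(S(mul(Z, SZ))))))))
  →27  S^7(Z)

Answer: SAME — A ⇓ S^7(Z), B ⇓ S^7(Z)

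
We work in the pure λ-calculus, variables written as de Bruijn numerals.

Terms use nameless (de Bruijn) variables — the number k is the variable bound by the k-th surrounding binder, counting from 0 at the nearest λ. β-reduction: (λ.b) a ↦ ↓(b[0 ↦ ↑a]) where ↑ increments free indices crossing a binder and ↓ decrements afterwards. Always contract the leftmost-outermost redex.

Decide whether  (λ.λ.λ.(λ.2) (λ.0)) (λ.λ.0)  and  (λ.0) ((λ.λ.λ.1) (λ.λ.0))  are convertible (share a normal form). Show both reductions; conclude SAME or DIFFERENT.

Term A:
  start: (λ.λ.λ.(λ.2) (λ.0)) (λ.λ.0)
  [1] λ.λ.(λ.2) (λ.0)
  [2] λ.λ.1

Term B:
  start: (λ.0) ((λ.λ.λ.1) (λ.λ.0))
  [1] (λ.λ.λ.1) (λ.λ.0)
  [2] λ.λ.1

Answer: SAME — A ⇓ λ.λ.1, B ⇓ λ.λ.1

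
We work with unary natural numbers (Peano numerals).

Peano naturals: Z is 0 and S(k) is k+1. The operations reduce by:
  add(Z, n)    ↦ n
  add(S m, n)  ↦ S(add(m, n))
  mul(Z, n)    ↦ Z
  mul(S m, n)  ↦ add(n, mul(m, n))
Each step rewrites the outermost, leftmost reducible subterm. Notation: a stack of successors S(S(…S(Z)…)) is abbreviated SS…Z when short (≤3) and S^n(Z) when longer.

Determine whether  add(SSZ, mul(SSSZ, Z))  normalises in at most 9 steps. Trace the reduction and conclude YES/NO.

  start: add(SSZ, mul(SSSZ, Z))
  [1] S(add(SZ, mul(SSSZ, Z)))
  [2] S(S(add(Z, mul(SSSZ, Z))))
  [3] S(S(mul(SSSZ, Z)))
  [4] S(S(add(Z, mul(SSZ, Z))))
  [5] S(S(mul(SSZ, Z)))
  [6] S(S(add(Z, mul(SZ, Z))))
  [7] S(S(mul(SZ, Z)))
  [8] S(S(add(Z, mul(Z, Z))))
  [9] S(S(mul(Z, Z)))

Answer: NO — after 9 steps the term is S(S(mul(Z, Z))), not yet normal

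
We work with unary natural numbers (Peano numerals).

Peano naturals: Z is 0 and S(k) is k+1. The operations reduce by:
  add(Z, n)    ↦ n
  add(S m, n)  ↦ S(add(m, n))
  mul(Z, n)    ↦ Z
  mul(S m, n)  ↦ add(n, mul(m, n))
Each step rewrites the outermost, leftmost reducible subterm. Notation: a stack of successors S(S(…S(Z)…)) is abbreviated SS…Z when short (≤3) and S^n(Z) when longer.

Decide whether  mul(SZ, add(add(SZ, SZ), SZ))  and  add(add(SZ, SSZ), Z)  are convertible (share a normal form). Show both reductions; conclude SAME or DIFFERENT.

Term A:
  start: mul(SZ, add(add(SZ, SZ), SZ))
  step 1: add(add(add(SZ, SZ), SZ), mul(Z, add(add(SZ, SZ), SZ)))
  step 2: add(add(S(add(Z, SZ)), SZ), mul(Z, add(add(SZ, SZ), SZ)))
  step 3: add(S(add(add(Z, SZ), SZ)), mul(Z, add(add(SZ, SZ), SZ)))
  step 4: S(add(add(add(Z, SZ), SZ), mul(Z, add(add(SZ, SZ), SZ))))
  step 5: S(add(add(SZ, SZ), mul(Z, add(add(SZ, SZ), SZ))))
  step 6: S(add(S(add(Z, SZ)), mul(Z, add(add(SZ, SZ), SZ))))
  step 7: S(S(add(add(Z, SZ), mul(Z, add(add(SZ, SZ), SZ)))))
  step 8: S(S(add(SZ, mul(Z, add(add(SZ, SZ), SZ)))))
  step 9: S(S(S(add(Z, mul(Z, add(add(SZ, SZ), SZ))))))
  step 10: S(S(S(mul(Z, add(add(SZ, SZ), SZ)))))
  step 11: SSSZ

Term B:
  start: add(add(SZ, SSZ), Z)
  step 1: add(S(add(Z, SSZ)), Z)
  step 2: S(add(add(Z, SSZ), Z))
  step 3: S(add(SSZ, Z))
  step 4: S(S(add(SZ, Z)))
  step 5: S(S(S(add(Z, Z))))
  step 6: SSSZ

Answer: SAME — A ⇓ SSSZ, B ⇓ SSSZ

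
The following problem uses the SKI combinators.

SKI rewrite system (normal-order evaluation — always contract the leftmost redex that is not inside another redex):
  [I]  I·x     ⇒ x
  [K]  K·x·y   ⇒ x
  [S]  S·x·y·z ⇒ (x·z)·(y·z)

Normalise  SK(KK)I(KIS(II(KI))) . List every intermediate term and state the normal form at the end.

Answer: normal form = KI  (in 7 steps)

Reduction:
  start: SK(KK)I(KIS(II(KI)))
  [1] KI(KKI)(KIS(II(KI)))
  [2] I(KIS(II(KI)))
  [3] KIS(II(KI))
  [4] I(II(KI))
  [5] II(KI)
  [6] I(KI)
  [7] KI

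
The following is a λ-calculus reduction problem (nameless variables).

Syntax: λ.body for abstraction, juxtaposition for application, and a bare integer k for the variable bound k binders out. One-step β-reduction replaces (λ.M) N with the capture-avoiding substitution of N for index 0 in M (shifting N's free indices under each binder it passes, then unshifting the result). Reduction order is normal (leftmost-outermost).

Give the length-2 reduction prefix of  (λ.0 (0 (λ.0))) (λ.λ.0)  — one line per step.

Answer: after 2 steps: λ.0

Derivation:
  start: (λ.0 (0 (λ.0))) (λ.λ.0)
  →1  (λ.λ.0) ((λ.λ.0) (λ.0))
  →2  λ.0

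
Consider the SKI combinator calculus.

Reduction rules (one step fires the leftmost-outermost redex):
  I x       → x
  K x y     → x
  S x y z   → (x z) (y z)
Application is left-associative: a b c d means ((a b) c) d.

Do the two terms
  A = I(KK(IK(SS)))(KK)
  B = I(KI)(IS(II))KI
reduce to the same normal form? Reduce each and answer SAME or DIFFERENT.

Answer: DIFFERENT — A ⇓ K(KK), B ⇓ KI

Reduction:
Term A:
  start: I(KK(IK(SS)))(KK)
  →1  KK(IK(SS))(KK)
  →2  K(KK)

Term B:
  start: I(KI)(IS(II))KI
  →1  KI(IS(II))KI
  →2  IKI
  →3  KI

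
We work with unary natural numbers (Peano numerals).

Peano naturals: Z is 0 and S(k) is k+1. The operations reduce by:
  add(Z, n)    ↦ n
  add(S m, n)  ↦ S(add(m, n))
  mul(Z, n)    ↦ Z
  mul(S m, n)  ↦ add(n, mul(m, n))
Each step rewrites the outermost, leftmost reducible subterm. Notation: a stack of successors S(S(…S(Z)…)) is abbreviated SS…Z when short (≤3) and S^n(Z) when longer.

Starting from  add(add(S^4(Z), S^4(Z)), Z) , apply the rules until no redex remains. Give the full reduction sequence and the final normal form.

  start: add(add(S^4(Z), S^4(Z)), Z)
  step 1: add(S(add(SSSZ, S^4(Z))), Z)
  step 2: S(add(add(SSSZ, S^4(Z)), Z))
  step 3: S(add(S(add(SSZ, S^4(Z))), Z))
  step 4: S(S(add(add(SSZ, S^4(Z)), Z)))
  step 5: S(S(add(S(add(SZ, S^4(Z))), Z)))
  step 6: S(S(S(add(add(SZ, S^4(Z)), Z))))
  step 7: S(S(S(add(S(add(Z, S^4(Z))), Z))))
  step 8: S(S(S(S(add(add(Z, S^4(Z)), Z)))))
  step 9: S(S(S(S(add(S^4(Z), Z)))))
  step 10: S(S(S(S(S(add(SSSZ, Z))))))
  step 11: S(S(S(S(S(S(add(SSZ, Z)))))))
  step 12: S(S(S(S(S(S(S(add(SZ, Z))))))))
  step 13: S(S(S(S(S(S(S(S(add(Z, Z)))))))))
  step 14: S^8(Z)

Answer: normal form = S^8(Z)  (in 14 steps)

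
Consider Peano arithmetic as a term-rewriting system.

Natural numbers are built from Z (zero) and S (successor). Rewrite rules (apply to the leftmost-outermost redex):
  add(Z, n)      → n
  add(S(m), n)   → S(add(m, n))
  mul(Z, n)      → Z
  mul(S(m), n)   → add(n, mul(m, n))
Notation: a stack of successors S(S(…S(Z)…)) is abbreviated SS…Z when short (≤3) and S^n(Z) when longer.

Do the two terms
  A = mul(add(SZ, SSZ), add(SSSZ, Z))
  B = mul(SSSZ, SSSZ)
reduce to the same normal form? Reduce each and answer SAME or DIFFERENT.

Answer: SAME — A ⇓ S^9(Z), B ⇓ S^9(Z)

Derivation:
Term A:
  start: mul(add(SZ, SSZ), add(SSSZ, Z))
  →1  mul(S(add(Z, SSZ)), add(SSSZ, Z))
  →2  add(add(SSSZ, Z), mul(add(Z, SSZ), add(SSSZ, Z)))
  →3  add(S(add(SSZ, Z)), mul(add(Z, SSZ), add(SSSZ, Z)))
  →4  S(add(add(SSZ, Z), mul(add(Z, SSZ), add(SSSZ, Z))))
  →5  S(add(S(add(SZ, Z)), mul(add(Z, SSZ), add(SSSZ, Z))))
  →6  S(S(add(add(SZ, Z), mul(add(Z, SSZ), add(SSSZ, Z)))))
  →7  S(S(add(S(add(Z, Z)), mul(add(Z, SSZ), add(SSSZ, Z)))))
  →8  S(S(S(add(add(Z, Z), mul(add(Z, SSZ), add(SSSZ, Z))))))
  →9  S(S(S(add(Z, mul(add(Z, SSZ), add(SSSZ, Z))))))
  →10  S(S(S(mul(add(Z, SSZ), add(SSSZ, Z)))))
  →11  S(S(S(mul(SSZ, add(SSSZ, Z)))))
  →12  S(S(S(add(add(SSSZ, Z), mul(SZ, add(SSSZ, Z))))))
  →13  S(S(S(add(S(add(SSZ, Z)), mul(SZ, add(SSSZ, Z))))))
  →14  S(S(S(S(add(add(SSZ, Z), mul(SZ, add(SSSZ, Z)))))))
  →15  S(S(S(S(add(S(add(SZ, Z)), mul(SZ, add(SSSZ, Z)))))))
  →16  S(S(S(S(S(add(add(SZ, Z), mul(SZ, add(SSSZ, Z))))))))
  →17  S(S(S(S(S(add(S(add(Z, Z)), mul(SZ, add(SSSZ, Z))))))))
  →18  S(S(S(S(S(S(add(add(Z, Z), mul(SZ, add(SSSZ, Z)))))))))
  →19  S(S(S(S(S(S(add(Z, mul(SZ, add(SSSZ, Z)))))))))
  →20  S(S(S(S(S(S(mul(SZ, add(SSSZ, Z))))))))
  →21  S(S(S(S(S(S(add(add(SSSZ, Z), mul(Z, add(SSSZ, Z)))))))))
  →22  S(S(S(S(S(S(add(S(add(SSZ, Z)), mul(Z, add(SSSZ, Z)))))))))
  →23  S(S(S(S(S(S(S(add(add(SSZ, Z), mul(Z, add(SSSZ, Z))))))))))
  →24  S(S(S(S(S(S(S(add(S(add(SZ, Z)), mul(Z, add(SSSZ, Z))))))))))
  →25  S(S(S(S(S(S(S(S(add(add(SZ, Z), mul(Z, add(SSSZ, Z)))))))))))
  →26  S(S(S(S(S(S(S(S(add(S(add(Z, Z)), mul(Z, add(SSSZ, Z)))))))))))
  →27  S(S(S(S(S(S(S(S(S(add(add(Z, Z), mul(Z, add(SSSZ, Z))))))))))))
  →28  S(S(S(S(S(S(S(S(S(add(Z, mul(Z, add(SSSZ, Z))))))))))))
  →29  S(S(S(S(S(S(S(S(S(mul(Z, add(SSSZ, Z)))))))))))
  →30  S^9(Z)

Term B:
  start: mul(SSSZ, SSSZ)
  →1  add(SSSZ, mul(SSZ, SSSZ))
  →2  S(add(SSZ, mul(SSZ, SSSZ)))
  →3  S(S(add(SZ, mul(SSZ, SSSZ))))
  →4  S(S(S(add(Z, mul(SSZ, SSSZ)))))
  →5  S(S(S(mul(SSZ, SSSZ))))
  →6  S(S(S(add(SSSZ, mul(SZ, SSSZ)))))
  →7  S(S(S(S(add(SSZ, mul(SZ, SSSZ))))))
  →8  S(S(S(S(S(add(SZ, mul(SZ, SSSZ)))))))
  →9  S(S(S(S(S(S(add(Z, mul(SZ, SSSZ))))))))
  →10  S(S(S(S(S(S(mul(SZ, SSSZ)))))))
  →11  S(S(S(S(S(S(add(SSSZ, mul(Z, SSSZ))))))))
  →12  S(S(S(S(S(S(S(add(SSZ, mul(Z, SSSZ)))))))))
  →13  S(S(S(S(S(S(S(S(add(SZ, mul(Z, SSSZ))))))))))
  →14  S(S(S(S(S(S(S(S(S(add(Z, mul(Z, SSSZ)))))))))))
  →15  S(S(S(S(S(S(S(S(S(mul(Z, SSSZ))))))))))
  →16  S^9(Z)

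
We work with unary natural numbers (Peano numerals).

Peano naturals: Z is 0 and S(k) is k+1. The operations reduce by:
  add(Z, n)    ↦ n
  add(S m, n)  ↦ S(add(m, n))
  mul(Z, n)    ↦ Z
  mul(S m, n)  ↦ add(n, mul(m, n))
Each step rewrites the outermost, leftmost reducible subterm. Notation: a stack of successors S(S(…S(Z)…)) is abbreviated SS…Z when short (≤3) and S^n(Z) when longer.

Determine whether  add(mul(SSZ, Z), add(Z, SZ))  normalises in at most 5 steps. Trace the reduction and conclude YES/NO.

Answer: NO — after 5 steps the term is add(Z, add(Z, SZ)), not yet normal

Reduction:
  start: add(mul(SSZ, Z), add(Z, SZ))
  [1] add(add(Z, mul(SZ, Z)), add(Z, SZ))
  [2] add(mul(SZ, Z), add(Z, SZ))
  [3] add(add(Z, mul(Z, Z)), add(Z, SZ))
  [4] add(mul(Z, Z), add(Z, SZ))
  [5] add(Z, add(Z, SZ))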